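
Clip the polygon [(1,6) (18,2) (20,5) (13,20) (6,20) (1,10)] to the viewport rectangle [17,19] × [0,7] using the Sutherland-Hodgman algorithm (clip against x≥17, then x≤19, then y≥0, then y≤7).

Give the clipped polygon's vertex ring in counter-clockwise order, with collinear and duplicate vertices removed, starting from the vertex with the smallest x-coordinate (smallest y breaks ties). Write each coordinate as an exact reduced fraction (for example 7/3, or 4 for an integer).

Clipped polygon: [(17,38/17) (18,2) (19,7/2) (19,7) (17,7)]

1. After x ≥ 17: [(17,38/17) (18,2) (20,5) (17,80/7)]
2. After x ≤ 19: [(17,38/17) (18,2) (19,7/2) (19,50/7) (17,80/7)]
3. After y ≥ 0: [(17,38/17) (18,2) (19,7/2) (19,50/7) (17,80/7)]
4. After y ≤ 7: [(17,7) (17,38/17) (18,2) (19,7/2) (19,7)]
5. Canonical ring: [(17,38/17) (18,2) (19,7/2) (19,7) (17,7)]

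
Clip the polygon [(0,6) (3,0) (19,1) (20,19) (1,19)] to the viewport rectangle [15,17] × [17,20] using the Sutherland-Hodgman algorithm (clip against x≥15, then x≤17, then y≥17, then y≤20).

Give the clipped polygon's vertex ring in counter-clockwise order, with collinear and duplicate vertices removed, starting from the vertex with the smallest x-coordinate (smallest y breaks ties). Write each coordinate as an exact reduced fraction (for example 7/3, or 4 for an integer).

Clipped polygon: [(15,17) (17,17) (17,19) (15,19)]

1. After x ≥ 15: [(15,3/4) (19,1) (20,19) (15,19)]
2. After x ≤ 17: [(15,3/4) (17,7/8) (17,19) (15,19)]
3. After y ≥ 17: [(15,17) (17,17) (17,19) (15,19)]
4. After y ≤ 20: [(15,17) (17,17) (17,19) (15,19)]
5. Canonical ring: [(15,17) (17,17) (17,19) (15,19)]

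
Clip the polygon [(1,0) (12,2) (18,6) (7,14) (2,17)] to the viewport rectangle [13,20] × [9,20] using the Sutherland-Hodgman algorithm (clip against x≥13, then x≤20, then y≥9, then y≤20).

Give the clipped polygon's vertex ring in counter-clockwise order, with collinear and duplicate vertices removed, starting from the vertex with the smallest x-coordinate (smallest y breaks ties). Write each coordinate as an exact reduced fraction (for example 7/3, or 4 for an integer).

1. After x ≥ 13: [(13,8/3) (18,6) (13,106/11)]
2. After x ≤ 20: [(13,8/3) (18,6) (13,106/11)]
3. After y ≥ 9: [(13,9) (111/8,9) (13,106/11)]
4. After y ≤ 20: [(13,9) (111/8,9) (13,106/11)]
5. Canonical ring: [(13,9) (111/8,9) (13,106/11)]

Clipped polygon: [(13,9) (111/8,9) (13,106/11)]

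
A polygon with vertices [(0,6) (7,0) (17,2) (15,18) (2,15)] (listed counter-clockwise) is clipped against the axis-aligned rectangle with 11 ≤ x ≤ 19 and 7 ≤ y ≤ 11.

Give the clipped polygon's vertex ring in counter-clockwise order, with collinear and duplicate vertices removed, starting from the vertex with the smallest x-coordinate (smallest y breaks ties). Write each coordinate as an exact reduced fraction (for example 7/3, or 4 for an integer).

1. After x ≥ 11: [(11,4/5) (17,2) (15,18) (11,222/13)]
2. After x ≤ 19: [(11,4/5) (17,2) (15,18) (11,222/13)]
3. After y ≥ 7: [(11,7) (131/8,7) (15,18) (11,222/13)]
4. After y ≤ 11: [(11,11) (11,7) (131/8,7) (127/8,11)]
5. Canonical ring: [(11,7) (131/8,7) (127/8,11) (11,11)]

Clipped polygon: [(11,7) (131/8,7) (127/8,11) (11,11)]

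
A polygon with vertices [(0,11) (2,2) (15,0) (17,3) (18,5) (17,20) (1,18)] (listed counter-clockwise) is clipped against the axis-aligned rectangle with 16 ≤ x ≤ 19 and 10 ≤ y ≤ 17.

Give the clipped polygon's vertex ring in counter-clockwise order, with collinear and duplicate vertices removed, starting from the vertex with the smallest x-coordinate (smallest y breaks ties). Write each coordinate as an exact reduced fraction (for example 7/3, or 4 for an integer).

Clipped polygon: [(16,10) (53/3,10) (86/5,17) (16,17)]

1. After x ≥ 16: [(16,3/2) (17,3) (18,5) (17,20) (16,159/8)]
2. After x ≤ 19: [(16,3/2) (17,3) (18,5) (17,20) (16,159/8)]
3. After y ≥ 10: [(16,10) (53/3,10) (17,20) (16,159/8)]
4. After y ≤ 17: [(16,17) (16,10) (53/3,10) (86/5,17)]
5. Canonical ring: [(16,10) (53/3,10) (86/5,17) (16,17)]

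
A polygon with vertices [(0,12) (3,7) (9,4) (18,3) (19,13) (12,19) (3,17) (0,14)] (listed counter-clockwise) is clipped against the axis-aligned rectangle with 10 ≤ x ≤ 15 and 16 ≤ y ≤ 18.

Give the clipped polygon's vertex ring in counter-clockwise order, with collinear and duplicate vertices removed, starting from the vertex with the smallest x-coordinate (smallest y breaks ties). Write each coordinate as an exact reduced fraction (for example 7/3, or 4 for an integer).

1. After x ≥ 10: [(10,35/9) (18,3) (19,13) (12,19) (10,167/9)]
2. After x ≤ 15: [(10,35/9) (15,10/3) (15,115/7) (12,19) (10,167/9)]
3. After y ≥ 16: [(10,16) (15,16) (15,115/7) (12,19) (10,167/9)]
4. After y ≤ 18: [(10,18) (10,16) (15,16) (15,115/7) (79/6,18)]
5. Canonical ring: [(10,16) (15,16) (15,115/7) (79/6,18) (10,18)]

Clipped polygon: [(10,16) (15,16) (15,115/7) (79/6,18) (10,18)]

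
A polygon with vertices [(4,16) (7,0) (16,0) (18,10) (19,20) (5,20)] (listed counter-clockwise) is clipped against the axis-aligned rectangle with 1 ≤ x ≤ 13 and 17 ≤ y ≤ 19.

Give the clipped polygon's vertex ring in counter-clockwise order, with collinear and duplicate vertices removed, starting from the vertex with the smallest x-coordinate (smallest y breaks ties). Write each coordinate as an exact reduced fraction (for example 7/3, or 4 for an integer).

Clipped polygon: [(17/4,17) (13,17) (13,19) (19/4,19)]

1. After x ≥ 1: [(4,16) (7,0) (16,0) (18,10) (19,20) (5,20)]
2. After x ≤ 13: [(4,16) (7,0) (13,0) (13,20) (5,20)]
3. After y ≥ 17: [(17/4,17) (13,17) (13,20) (5,20)]
4. After y ≤ 19: [(19/4,19) (17/4,17) (13,17) (13,19)]
5. Canonical ring: [(17/4,17) (13,17) (13,19) (19/4,19)]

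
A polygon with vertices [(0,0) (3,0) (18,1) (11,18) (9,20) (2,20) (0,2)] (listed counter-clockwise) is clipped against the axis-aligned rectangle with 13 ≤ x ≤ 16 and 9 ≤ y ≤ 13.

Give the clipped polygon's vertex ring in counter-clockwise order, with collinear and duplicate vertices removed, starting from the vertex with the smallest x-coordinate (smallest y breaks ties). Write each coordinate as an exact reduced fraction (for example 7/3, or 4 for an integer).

1. After x ≥ 13: [(13,2/3) (18,1) (13,92/7)]
2. After x ≤ 16: [(13,2/3) (16,13/15) (16,41/7) (13,92/7)]
3. After y ≥ 9: [(13,9) (250/17,9) (13,92/7)]
4. After y ≤ 13: [(13,13) (13,9) (250/17,9) (222/17,13)]
5. Canonical ring: [(13,9) (250/17,9) (222/17,13) (13,13)]

Clipped polygon: [(13,9) (250/17,9) (222/17,13) (13,13)]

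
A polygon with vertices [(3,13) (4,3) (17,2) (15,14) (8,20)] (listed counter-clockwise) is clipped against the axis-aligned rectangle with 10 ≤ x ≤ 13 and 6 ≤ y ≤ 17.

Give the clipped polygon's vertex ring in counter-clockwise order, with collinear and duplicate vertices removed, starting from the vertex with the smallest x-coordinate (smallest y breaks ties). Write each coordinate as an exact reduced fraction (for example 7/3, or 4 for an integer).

1. After x ≥ 10: [(10,33/13) (17,2) (15,14) (10,128/7)]
2. After x ≤ 13: [(10,33/13) (13,30/13) (13,110/7) (10,128/7)]
3. After y ≥ 6: [(10,6) (13,6) (13,110/7) (10,128/7)]
4. After y ≤ 17: [(10,17) (10,6) (13,6) (13,110/7) (23/2,17)]
5. Canonical ring: [(10,6) (13,6) (13,110/7) (23/2,17) (10,17)]

Clipped polygon: [(10,6) (13,6) (13,110/7) (23/2,17) (10,17)]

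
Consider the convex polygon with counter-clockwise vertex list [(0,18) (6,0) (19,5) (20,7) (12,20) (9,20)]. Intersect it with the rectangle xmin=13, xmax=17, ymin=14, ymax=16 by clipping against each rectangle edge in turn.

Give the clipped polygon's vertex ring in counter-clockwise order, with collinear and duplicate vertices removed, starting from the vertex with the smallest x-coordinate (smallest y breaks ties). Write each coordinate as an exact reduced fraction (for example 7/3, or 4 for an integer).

1. After x ≥ 13: [(13,35/13) (19,5) (20,7) (13,147/8)]
2. After x ≤ 17: [(13,35/13) (17,55/13) (17,95/8) (13,147/8)]
3. After y ≥ 14: [(13,14) (204/13,14) (13,147/8)]
4. After y ≤ 16: [(13,16) (13,14) (204/13,14) (188/13,16)]
5. Canonical ring: [(13,14) (204/13,14) (188/13,16) (13,16)]

Clipped polygon: [(13,14) (204/13,14) (188/13,16) (13,16)]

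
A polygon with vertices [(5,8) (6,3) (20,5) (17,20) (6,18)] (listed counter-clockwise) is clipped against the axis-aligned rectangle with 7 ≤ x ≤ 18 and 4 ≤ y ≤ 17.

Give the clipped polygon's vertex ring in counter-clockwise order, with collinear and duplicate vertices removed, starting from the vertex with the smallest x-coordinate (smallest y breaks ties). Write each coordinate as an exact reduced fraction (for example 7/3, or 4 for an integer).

Clipped polygon: [(7,4) (13,4) (18,33/7) (18,15) (88/5,17) (7,17)]

1. After x ≥ 7: [(7,22/7) (20,5) (17,20) (7,200/11)]
2. After x ≤ 18: [(7,22/7) (18,33/7) (18,15) (17,20) (7,200/11)]
3. After y ≥ 4: [(7,4) (13,4) (18,33/7) (18,15) (17,20) (7,200/11)]
4. After y ≤ 17: [(7,17) (7,4) (13,4) (18,33/7) (18,15) (88/5,17)]
5. Canonical ring: [(7,4) (13,4) (18,33/7) (18,15) (88/5,17) (7,17)]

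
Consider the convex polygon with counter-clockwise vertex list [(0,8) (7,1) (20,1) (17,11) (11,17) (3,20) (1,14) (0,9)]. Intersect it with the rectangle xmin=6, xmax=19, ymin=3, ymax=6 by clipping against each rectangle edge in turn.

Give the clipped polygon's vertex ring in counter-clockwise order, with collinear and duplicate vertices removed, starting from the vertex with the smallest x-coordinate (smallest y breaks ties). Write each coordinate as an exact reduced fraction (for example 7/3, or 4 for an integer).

Clipped polygon: [(6,3) (19,3) (19,13/3) (37/2,6) (6,6)]

1. After x ≥ 6: [(6,2) (7,1) (20,1) (17,11) (11,17) (6,151/8)]
2. After x ≤ 19: [(6,2) (7,1) (19,1) (19,13/3) (17,11) (11,17) (6,151/8)]
3. After y ≥ 3: [(6,3) (19,3) (19,13/3) (17,11) (11,17) (6,151/8)]
4. After y ≤ 6: [(6,6) (6,3) (19,3) (19,13/3) (37/2,6)]
5. Canonical ring: [(6,3) (19,3) (19,13/3) (37/2,6) (6,6)]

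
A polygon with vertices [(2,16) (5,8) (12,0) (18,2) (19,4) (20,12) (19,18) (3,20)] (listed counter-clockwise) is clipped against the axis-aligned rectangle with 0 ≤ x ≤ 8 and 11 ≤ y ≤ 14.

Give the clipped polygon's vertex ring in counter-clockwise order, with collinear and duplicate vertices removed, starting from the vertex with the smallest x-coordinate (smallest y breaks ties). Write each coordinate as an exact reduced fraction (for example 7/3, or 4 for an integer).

1. After x ≥ 0: [(2,16) (5,8) (12,0) (18,2) (19,4) (20,12) (19,18) (3,20)]
2. After x ≤ 8: [(2,16) (5,8) (8,32/7) (8,155/8) (3,20)]
3. After y ≥ 11: [(2,16) (31/8,11) (8,11) (8,155/8) (3,20)]
4. After y ≤ 14: [(11/4,14) (31/8,11) (8,11) (8,14)]
5. Canonical ring: [(11/4,14) (31/8,11) (8,11) (8,14)]

Clipped polygon: [(11/4,14) (31/8,11) (8,11) (8,14)]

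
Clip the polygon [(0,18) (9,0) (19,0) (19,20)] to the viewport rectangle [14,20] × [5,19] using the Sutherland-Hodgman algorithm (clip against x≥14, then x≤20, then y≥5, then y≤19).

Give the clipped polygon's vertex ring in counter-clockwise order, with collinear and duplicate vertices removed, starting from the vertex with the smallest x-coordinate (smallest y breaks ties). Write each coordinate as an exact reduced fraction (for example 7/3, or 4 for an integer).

Clipped polygon: [(14,5) (19,5) (19,19) (14,19)]

1. After x ≥ 14: [(14,370/19) (14,0) (19,0) (19,20)]
2. After x ≤ 20: [(14,370/19) (14,0) (19,0) (19,20)]
3. After y ≥ 5: [(14,370/19) (14,5) (19,5) (19,20)]
4. After y ≤ 19: [(14,19) (14,5) (19,5) (19,19)]
5. Canonical ring: [(14,5) (19,5) (19,19) (14,19)]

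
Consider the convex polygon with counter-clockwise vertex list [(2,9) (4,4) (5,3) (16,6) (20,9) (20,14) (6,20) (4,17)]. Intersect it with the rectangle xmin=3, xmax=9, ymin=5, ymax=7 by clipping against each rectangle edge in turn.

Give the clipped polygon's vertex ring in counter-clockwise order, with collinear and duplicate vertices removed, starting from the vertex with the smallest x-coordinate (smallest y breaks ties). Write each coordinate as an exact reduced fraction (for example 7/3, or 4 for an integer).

1. After x ≥ 3: [(3,13) (3,13/2) (4,4) (5,3) (16,6) (20,9) (20,14) (6,20) (4,17)]
2. After x ≤ 9: [(3,13) (3,13/2) (4,4) (5,3) (9,45/11) (9,131/7) (6,20) (4,17)]
3. After y ≥ 5: [(3,13) (3,13/2) (18/5,5) (9,5) (9,131/7) (6,20) (4,17)]
4. After y ≤ 7: [(3,7) (3,13/2) (18/5,5) (9,5) (9,7)]
5. Canonical ring: [(3,13/2) (18/5,5) (9,5) (9,7) (3,7)]

Clipped polygon: [(3,13/2) (18/5,5) (9,5) (9,7) (3,7)]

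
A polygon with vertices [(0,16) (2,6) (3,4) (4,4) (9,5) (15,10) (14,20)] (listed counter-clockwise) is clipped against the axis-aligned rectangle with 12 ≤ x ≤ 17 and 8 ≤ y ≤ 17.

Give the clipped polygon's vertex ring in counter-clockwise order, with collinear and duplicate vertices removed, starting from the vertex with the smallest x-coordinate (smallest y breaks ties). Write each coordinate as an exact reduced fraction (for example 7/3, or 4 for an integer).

1. After x ≥ 12: [(12,136/7) (12,15/2) (15,10) (14,20)]
2. After x ≤ 17: [(12,136/7) (12,15/2) (15,10) (14,20)]
3. After y ≥ 8: [(12,136/7) (12,8) (63/5,8) (15,10) (14,20)]
4. After y ≤ 17: [(12,17) (12,8) (63/5,8) (15,10) (143/10,17)]
5. Canonical ring: [(12,8) (63/5,8) (15,10) (143/10,17) (12,17)]

Clipped polygon: [(12,8) (63/5,8) (15,10) (143/10,17) (12,17)]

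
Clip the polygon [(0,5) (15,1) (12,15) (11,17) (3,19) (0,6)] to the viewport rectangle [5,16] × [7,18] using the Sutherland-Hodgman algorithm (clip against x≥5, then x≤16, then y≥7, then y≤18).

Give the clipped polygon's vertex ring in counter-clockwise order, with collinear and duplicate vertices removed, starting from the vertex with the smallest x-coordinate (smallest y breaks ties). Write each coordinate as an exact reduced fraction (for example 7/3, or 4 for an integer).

Clipped polygon: [(5,7) (96/7,7) (12,15) (11,17) (7,18) (5,18)]

1. After x ≥ 5: [(5,11/3) (15,1) (12,15) (11,17) (5,37/2)]
2. After x ≤ 16: [(5,11/3) (15,1) (12,15) (11,17) (5,37/2)]
3. After y ≥ 7: [(5,7) (96/7,7) (12,15) (11,17) (5,37/2)]
4. After y ≤ 18: [(5,18) (5,7) (96/7,7) (12,15) (11,17) (7,18)]
5. Canonical ring: [(5,7) (96/7,7) (12,15) (11,17) (7,18) (5,18)]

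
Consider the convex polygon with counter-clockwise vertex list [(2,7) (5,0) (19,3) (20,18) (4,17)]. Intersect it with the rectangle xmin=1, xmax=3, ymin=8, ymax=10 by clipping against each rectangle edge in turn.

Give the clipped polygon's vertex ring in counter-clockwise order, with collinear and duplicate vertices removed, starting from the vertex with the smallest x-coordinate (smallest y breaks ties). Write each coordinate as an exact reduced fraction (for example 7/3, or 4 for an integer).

Clipped polygon: [(11/5,8) (3,8) (3,10) (13/5,10)]

1. After x ≥ 1: [(2,7) (5,0) (19,3) (20,18) (4,17)]
2. After x ≤ 3: [(3,12) (2,7) (3,14/3)]
3. After y ≥ 8: [(3,8) (3,12) (11/5,8)]
4. After y ≤ 10: [(3,8) (3,10) (13/5,10) (11/5,8)]
5. Canonical ring: [(11/5,8) (3,8) (3,10) (13/5,10)]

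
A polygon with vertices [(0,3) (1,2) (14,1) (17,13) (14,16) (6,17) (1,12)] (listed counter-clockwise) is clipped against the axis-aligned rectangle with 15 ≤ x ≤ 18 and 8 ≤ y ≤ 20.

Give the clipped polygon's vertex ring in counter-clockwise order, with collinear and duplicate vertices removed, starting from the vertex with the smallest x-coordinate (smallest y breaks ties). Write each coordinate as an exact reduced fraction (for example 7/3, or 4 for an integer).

1. After x ≥ 15: [(15,5) (17,13) (15,15)]
2. After x ≤ 18: [(15,5) (17,13) (15,15)]
3. After y ≥ 8: [(15,8) (63/4,8) (17,13) (15,15)]
4. After y ≤ 20: [(15,8) (63/4,8) (17,13) (15,15)]
5. Canonical ring: [(15,8) (63/4,8) (17,13) (15,15)]

Clipped polygon: [(15,8) (63/4,8) (17,13) (15,15)]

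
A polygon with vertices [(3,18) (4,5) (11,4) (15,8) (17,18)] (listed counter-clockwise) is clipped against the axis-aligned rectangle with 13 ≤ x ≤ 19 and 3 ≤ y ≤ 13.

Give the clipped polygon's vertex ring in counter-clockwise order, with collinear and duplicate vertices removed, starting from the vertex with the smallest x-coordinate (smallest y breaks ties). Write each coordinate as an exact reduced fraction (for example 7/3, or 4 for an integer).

1. After x ≥ 13: [(13,18) (13,6) (15,8) (17,18)]
2. After x ≤ 19: [(13,18) (13,6) (15,8) (17,18)]
3. After y ≥ 3: [(13,18) (13,6) (15,8) (17,18)]
4. After y ≤ 13: [(13,13) (13,6) (15,8) (16,13)]
5. Canonical ring: [(13,6) (15,8) (16,13) (13,13)]

Clipped polygon: [(13,6) (15,8) (16,13) (13,13)]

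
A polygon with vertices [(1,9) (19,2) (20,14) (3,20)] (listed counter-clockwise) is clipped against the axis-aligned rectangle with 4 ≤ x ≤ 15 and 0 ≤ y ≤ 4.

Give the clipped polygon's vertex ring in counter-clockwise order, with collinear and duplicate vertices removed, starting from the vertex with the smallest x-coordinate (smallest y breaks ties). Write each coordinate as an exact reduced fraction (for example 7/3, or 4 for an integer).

1. After x ≥ 4: [(4,47/6) (19,2) (20,14) (4,334/17)]
2. After x ≤ 15: [(4,47/6) (15,32/9) (15,268/17) (4,334/17)]
3. After y ≥ 0: [(4,47/6) (15,32/9) (15,268/17) (4,334/17)]
4. After y ≤ 4: [(97/7,4) (15,32/9) (15,4)]
5. Canonical ring: [(97/7,4) (15,32/9) (15,4)]

Clipped polygon: [(97/7,4) (15,32/9) (15,4)]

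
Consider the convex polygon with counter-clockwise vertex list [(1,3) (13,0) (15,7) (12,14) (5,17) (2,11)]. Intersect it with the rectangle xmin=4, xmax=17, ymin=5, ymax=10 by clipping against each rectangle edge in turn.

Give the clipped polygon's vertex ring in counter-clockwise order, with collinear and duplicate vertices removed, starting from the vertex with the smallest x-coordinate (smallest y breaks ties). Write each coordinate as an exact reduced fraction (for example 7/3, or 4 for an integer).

Clipped polygon: [(4,5) (101/7,5) (15,7) (96/7,10) (4,10)]

1. After x ≥ 4: [(4,9/4) (13,0) (15,7) (12,14) (5,17) (4,15)]
2. After x ≤ 17: [(4,9/4) (13,0) (15,7) (12,14) (5,17) (4,15)]
3. After y ≥ 5: [(4,5) (101/7,5) (15,7) (12,14) (5,17) (4,15)]
4. After y ≤ 10: [(4,10) (4,5) (101/7,5) (15,7) (96/7,10)]
5. Canonical ring: [(4,5) (101/7,5) (15,7) (96/7,10) (4,10)]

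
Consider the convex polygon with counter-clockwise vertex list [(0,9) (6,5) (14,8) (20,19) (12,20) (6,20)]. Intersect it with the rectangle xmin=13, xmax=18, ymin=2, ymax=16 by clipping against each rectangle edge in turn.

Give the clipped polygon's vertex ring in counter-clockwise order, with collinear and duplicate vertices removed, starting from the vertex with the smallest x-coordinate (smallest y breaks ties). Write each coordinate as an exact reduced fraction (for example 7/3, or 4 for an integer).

Clipped polygon: [(13,61/8) (14,8) (18,46/3) (18,16) (13,16)]

1. After x ≥ 13: [(13,61/8) (14,8) (20,19) (13,159/8)]
2. After x ≤ 18: [(13,61/8) (14,8) (18,46/3) (18,77/4) (13,159/8)]
3. After y ≥ 2: [(13,61/8) (14,8) (18,46/3) (18,77/4) (13,159/8)]
4. After y ≤ 16: [(13,16) (13,61/8) (14,8) (18,46/3) (18,16)]
5. Canonical ring: [(13,61/8) (14,8) (18,46/3) (18,16) (13,16)]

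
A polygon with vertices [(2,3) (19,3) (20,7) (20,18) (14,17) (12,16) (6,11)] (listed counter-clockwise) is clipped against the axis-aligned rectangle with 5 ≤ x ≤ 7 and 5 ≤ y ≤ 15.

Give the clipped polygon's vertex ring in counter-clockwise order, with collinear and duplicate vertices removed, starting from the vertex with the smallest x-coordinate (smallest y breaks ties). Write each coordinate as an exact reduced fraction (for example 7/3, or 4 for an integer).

Clipped polygon: [(5,5) (7,5) (7,71/6) (6,11) (5,9)]

1. After x ≥ 5: [(5,9) (5,3) (19,3) (20,7) (20,18) (14,17) (12,16) (6,11)]
2. After x ≤ 7: [(5,9) (5,3) (7,3) (7,71/6) (6,11)]
3. After y ≥ 5: [(5,9) (5,5) (7,5) (7,71/6) (6,11)]
4. After y ≤ 15: [(5,9) (5,5) (7,5) (7,71/6) (6,11)]
5. Canonical ring: [(5,5) (7,5) (7,71/6) (6,11) (5,9)]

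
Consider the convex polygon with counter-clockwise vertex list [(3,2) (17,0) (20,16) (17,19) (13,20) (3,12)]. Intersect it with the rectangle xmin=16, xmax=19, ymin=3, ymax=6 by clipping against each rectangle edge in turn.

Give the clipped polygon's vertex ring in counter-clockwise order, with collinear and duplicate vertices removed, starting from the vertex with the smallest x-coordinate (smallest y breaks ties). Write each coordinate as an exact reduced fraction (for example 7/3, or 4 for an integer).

1. After x ≥ 16: [(16,1/7) (17,0) (20,16) (17,19) (16,77/4)]
2. After x ≤ 19: [(16,1/7) (17,0) (19,32/3) (19,17) (17,19) (16,77/4)]
3. After y ≥ 3: [(16,3) (281/16,3) (19,32/3) (19,17) (17,19) (16,77/4)]
4. After y ≤ 6: [(16,6) (16,3) (281/16,3) (145/8,6)]
5. Canonical ring: [(16,3) (281/16,3) (145/8,6) (16,6)]

Clipped polygon: [(16,3) (281/16,3) (145/8,6) (16,6)]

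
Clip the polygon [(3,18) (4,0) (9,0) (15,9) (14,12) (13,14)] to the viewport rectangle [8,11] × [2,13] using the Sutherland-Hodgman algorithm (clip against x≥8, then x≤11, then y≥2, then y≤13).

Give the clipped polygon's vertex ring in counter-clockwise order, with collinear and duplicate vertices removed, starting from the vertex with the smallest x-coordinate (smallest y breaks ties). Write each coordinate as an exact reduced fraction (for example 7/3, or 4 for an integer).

Clipped polygon: [(8,2) (31/3,2) (11,3) (11,13) (8,13)]

1. After x ≥ 8: [(8,16) (8,0) (9,0) (15,9) (14,12) (13,14)]
2. After x ≤ 11: [(11,74/5) (8,16) (8,0) (9,0) (11,3)]
3. After y ≥ 2: [(11,74/5) (8,16) (8,2) (31/3,2) (11,3)]
4. After y ≤ 13: [(11,13) (8,13) (8,2) (31/3,2) (11,3)]
5. Canonical ring: [(8,2) (31/3,2) (11,3) (11,13) (8,13)]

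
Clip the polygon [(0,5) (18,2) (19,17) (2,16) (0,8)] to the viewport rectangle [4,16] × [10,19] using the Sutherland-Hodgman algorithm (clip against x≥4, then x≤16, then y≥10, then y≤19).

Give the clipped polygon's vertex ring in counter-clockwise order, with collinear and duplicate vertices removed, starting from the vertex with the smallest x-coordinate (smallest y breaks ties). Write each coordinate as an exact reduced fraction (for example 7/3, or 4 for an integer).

1. After x ≥ 4: [(4,13/3) (18,2) (19,17) (4,274/17)]
2. After x ≤ 16: [(4,13/3) (16,7/3) (16,286/17) (4,274/17)]
3. After y ≥ 10: [(4,10) (16,10) (16,286/17) (4,274/17)]
4. After y ≤ 19: [(4,10) (16,10) (16,286/17) (4,274/17)]
5. Canonical ring: [(4,10) (16,10) (16,286/17) (4,274/17)]

Clipped polygon: [(4,10) (16,10) (16,286/17) (4,274/17)]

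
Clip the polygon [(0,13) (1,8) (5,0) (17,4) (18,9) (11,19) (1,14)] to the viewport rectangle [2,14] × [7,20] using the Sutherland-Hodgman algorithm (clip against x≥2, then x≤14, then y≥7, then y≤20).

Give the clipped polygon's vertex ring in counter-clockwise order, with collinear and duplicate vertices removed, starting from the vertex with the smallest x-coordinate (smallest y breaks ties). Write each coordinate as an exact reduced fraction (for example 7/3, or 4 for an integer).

1. After x ≥ 2: [(2,6) (5,0) (17,4) (18,9) (11,19) (2,29/2)]
2. After x ≤ 14: [(2,6) (5,0) (14,3) (14,103/7) (11,19) (2,29/2)]
3. After y ≥ 7: [(2,7) (14,7) (14,103/7) (11,19) (2,29/2)]
4. After y ≤ 20: [(2,7) (14,7) (14,103/7) (11,19) (2,29/2)]
5. Canonical ring: [(2,7) (14,7) (14,103/7) (11,19) (2,29/2)]

Clipped polygon: [(2,7) (14,7) (14,103/7) (11,19) (2,29/2)]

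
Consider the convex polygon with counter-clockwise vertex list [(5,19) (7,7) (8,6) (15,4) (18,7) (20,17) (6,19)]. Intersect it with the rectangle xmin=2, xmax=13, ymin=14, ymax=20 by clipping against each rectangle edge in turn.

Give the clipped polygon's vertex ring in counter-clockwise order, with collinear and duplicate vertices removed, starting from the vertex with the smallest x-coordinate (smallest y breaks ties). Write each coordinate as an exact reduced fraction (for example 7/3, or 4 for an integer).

1. After x ≥ 2: [(5,19) (7,7) (8,6) (15,4) (18,7) (20,17) (6,19)]
2. After x ≤ 13: [(5,19) (7,7) (8,6) (13,32/7) (13,18) (6,19)]
3. After y ≥ 14: [(5,19) (35/6,14) (13,14) (13,18) (6,19)]
4. After y ≤ 20: [(5,19) (35/6,14) (13,14) (13,18) (6,19)]
5. Canonical ring: [(5,19) (35/6,14) (13,14) (13,18) (6,19)]

Clipped polygon: [(5,19) (35/6,14) (13,14) (13,18) (6,19)]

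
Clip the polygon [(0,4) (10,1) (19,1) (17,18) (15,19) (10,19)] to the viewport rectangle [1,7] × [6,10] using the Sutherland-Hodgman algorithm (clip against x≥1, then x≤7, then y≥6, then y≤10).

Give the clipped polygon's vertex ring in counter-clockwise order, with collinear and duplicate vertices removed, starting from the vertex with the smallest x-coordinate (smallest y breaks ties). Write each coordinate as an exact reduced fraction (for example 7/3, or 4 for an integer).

Clipped polygon: [(4/3,6) (7,6) (7,10) (4,10)]

1. After x ≥ 1: [(1,11/2) (1,37/10) (10,1) (19,1) (17,18) (15,19) (10,19)]
2. After x ≤ 7: [(7,29/2) (1,11/2) (1,37/10) (7,19/10)]
3. After y ≥ 6: [(7,6) (7,29/2) (4/3,6)]
4. After y ≤ 10: [(7,6) (7,10) (4,10) (4/3,6)]
5. Canonical ring: [(4/3,6) (7,6) (7,10) (4,10)]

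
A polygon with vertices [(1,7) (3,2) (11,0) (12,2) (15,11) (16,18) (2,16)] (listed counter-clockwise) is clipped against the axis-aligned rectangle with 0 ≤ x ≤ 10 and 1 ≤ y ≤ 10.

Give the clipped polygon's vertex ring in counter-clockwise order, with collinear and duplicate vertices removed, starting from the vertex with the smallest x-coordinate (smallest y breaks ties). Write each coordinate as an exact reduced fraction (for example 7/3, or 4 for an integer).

1. After x ≥ 0: [(1,7) (3,2) (11,0) (12,2) (15,11) (16,18) (2,16)]
2. After x ≤ 10: [(1,7) (3,2) (10,1/4) (10,120/7) (2,16)]
3. After y ≥ 1: [(1,7) (3,2) (7,1) (10,1) (10,120/7) (2,16)]
4. After y ≤ 10: [(4/3,10) (1,7) (3,2) (7,1) (10,1) (10,10)]
5. Canonical ring: [(1,7) (3,2) (7,1) (10,1) (10,10) (4/3,10)]

Clipped polygon: [(1,7) (3,2) (7,1) (10,1) (10,10) (4/3,10)]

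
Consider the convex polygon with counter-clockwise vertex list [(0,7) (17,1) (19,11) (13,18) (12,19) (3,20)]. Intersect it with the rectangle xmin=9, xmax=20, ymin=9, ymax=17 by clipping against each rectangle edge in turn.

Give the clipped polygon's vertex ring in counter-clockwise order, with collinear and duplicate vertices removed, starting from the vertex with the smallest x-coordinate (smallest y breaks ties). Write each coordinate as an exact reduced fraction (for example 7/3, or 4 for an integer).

1. After x ≥ 9: [(9,65/17) (17,1) (19,11) (13,18) (12,19) (9,58/3)]
2. After x ≤ 20: [(9,65/17) (17,1) (19,11) (13,18) (12,19) (9,58/3)]
3. After y ≥ 9: [(9,9) (93/5,9) (19,11) (13,18) (12,19) (9,58/3)]
4. After y ≤ 17: [(9,17) (9,9) (93/5,9) (19,11) (97/7,17)]
5. Canonical ring: [(9,9) (93/5,9) (19,11) (97/7,17) (9,17)]

Clipped polygon: [(9,9) (93/5,9) (19,11) (97/7,17) (9,17)]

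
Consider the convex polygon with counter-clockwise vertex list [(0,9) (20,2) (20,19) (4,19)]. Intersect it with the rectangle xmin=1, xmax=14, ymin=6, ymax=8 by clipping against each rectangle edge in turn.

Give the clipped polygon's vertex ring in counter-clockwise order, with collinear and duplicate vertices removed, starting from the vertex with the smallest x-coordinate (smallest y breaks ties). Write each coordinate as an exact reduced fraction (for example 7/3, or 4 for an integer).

Clipped polygon: [(20/7,8) (60/7,6) (14,6) (14,8)]

1. After x ≥ 1: [(1,23/2) (1,173/20) (20,2) (20,19) (4,19)]
2. After x ≤ 14: [(1,23/2) (1,173/20) (14,41/10) (14,19) (4,19)]
3. After y ≥ 6: [(1,23/2) (1,173/20) (60/7,6) (14,6) (14,19) (4,19)]
4. After y ≤ 8: [(20/7,8) (60/7,6) (14,6) (14,8)]
5. Canonical ring: [(20/7,8) (60/7,6) (14,6) (14,8)]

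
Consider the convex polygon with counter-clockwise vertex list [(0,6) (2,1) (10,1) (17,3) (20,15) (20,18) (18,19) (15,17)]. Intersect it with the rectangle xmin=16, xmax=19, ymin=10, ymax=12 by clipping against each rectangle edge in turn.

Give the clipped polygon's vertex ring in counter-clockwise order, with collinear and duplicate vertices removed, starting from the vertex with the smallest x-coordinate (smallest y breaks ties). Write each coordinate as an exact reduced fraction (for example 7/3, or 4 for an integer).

Clipped polygon: [(16,10) (75/4,10) (19,11) (19,12) (16,12)]

1. After x ≥ 16: [(16,19/7) (17,3) (20,15) (20,18) (18,19) (16,53/3)]
2. After x ≤ 19: [(16,19/7) (17,3) (19,11) (19,37/2) (18,19) (16,53/3)]
3. After y ≥ 10: [(16,10) (75/4,10) (19,11) (19,37/2) (18,19) (16,53/3)]
4. After y ≤ 12: [(16,12) (16,10) (75/4,10) (19,11) (19,12)]
5. Canonical ring: [(16,10) (75/4,10) (19,11) (19,12) (16,12)]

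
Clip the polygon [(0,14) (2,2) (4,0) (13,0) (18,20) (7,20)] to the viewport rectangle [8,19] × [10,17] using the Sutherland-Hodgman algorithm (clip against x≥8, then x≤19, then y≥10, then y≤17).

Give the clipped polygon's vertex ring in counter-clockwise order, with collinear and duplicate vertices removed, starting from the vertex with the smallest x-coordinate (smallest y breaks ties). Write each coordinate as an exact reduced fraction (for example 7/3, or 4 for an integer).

1. After x ≥ 8: [(8,0) (13,0) (18,20) (8,20)]
2. After x ≤ 19: [(8,0) (13,0) (18,20) (8,20)]
3. After y ≥ 10: [(8,10) (31/2,10) (18,20) (8,20)]
4. After y ≤ 17: [(8,17) (8,10) (31/2,10) (69/4,17)]
5. Canonical ring: [(8,10) (31/2,10) (69/4,17) (8,17)]

Clipped polygon: [(8,10) (31/2,10) (69/4,17) (8,17)]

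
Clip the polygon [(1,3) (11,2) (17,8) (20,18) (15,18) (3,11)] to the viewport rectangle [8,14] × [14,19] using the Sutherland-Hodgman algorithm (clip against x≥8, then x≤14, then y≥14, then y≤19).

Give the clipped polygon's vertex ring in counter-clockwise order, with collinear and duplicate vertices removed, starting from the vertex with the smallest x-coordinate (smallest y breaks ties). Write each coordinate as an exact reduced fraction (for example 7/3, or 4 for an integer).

Clipped polygon: [(57/7,14) (14,14) (14,209/12)]

1. After x ≥ 8: [(8,23/10) (11,2) (17,8) (20,18) (15,18) (8,167/12)]
2. After x ≤ 14: [(8,23/10) (11,2) (14,5) (14,209/12) (8,167/12)]
3. After y ≥ 14: [(14,14) (14,209/12) (57/7,14)]
4. After y ≤ 19: [(14,14) (14,209/12) (57/7,14)]
5. Canonical ring: [(57/7,14) (14,14) (14,209/12)]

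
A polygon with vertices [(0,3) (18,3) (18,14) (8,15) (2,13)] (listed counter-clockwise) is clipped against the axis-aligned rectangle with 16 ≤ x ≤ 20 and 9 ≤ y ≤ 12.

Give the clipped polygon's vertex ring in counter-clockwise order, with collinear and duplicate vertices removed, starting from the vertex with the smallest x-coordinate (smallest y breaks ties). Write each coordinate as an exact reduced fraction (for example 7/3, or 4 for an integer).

Clipped polygon: [(16,9) (18,9) (18,12) (16,12)]

1. After x ≥ 16: [(16,3) (18,3) (18,14) (16,71/5)]
2. After x ≤ 20: [(16,3) (18,3) (18,14) (16,71/5)]
3. After y ≥ 9: [(16,9) (18,9) (18,14) (16,71/5)]
4. After y ≤ 12: [(16,12) (16,9) (18,9) (18,12)]
5. Canonical ring: [(16,9) (18,9) (18,12) (16,12)]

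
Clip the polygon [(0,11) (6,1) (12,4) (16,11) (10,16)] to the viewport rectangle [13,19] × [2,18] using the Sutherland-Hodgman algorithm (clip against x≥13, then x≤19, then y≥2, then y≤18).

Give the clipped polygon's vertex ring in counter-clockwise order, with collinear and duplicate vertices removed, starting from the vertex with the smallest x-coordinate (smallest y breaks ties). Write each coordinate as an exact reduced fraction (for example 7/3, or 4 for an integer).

1. After x ≥ 13: [(13,23/4) (16,11) (13,27/2)]
2. After x ≤ 19: [(13,23/4) (16,11) (13,27/2)]
3. After y ≥ 2: [(13,23/4) (16,11) (13,27/2)]
4. After y ≤ 18: [(13,23/4) (16,11) (13,27/2)]
5. Canonical ring: [(13,23/4) (16,11) (13,27/2)]

Clipped polygon: [(13,23/4) (16,11) (13,27/2)]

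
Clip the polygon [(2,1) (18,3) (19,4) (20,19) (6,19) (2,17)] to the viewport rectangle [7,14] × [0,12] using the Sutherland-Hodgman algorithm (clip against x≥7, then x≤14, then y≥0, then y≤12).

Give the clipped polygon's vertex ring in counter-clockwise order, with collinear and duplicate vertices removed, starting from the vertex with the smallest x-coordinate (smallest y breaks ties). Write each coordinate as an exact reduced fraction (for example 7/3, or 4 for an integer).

Clipped polygon: [(7,13/8) (14,5/2) (14,12) (7,12)]

1. After x ≥ 7: [(7,13/8) (18,3) (19,4) (20,19) (7,19)]
2. After x ≤ 14: [(7,13/8) (14,5/2) (14,19) (7,19)]
3. After y ≥ 0: [(7,13/8) (14,5/2) (14,19) (7,19)]
4. After y ≤ 12: [(7,12) (7,13/8) (14,5/2) (14,12)]
5. Canonical ring: [(7,13/8) (14,5/2) (14,12) (7,12)]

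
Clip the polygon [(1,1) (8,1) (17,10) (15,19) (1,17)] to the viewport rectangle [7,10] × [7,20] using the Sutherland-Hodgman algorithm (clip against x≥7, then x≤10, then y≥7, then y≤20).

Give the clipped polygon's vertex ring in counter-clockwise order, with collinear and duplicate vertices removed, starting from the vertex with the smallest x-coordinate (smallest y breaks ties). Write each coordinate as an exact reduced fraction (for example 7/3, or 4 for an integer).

Clipped polygon: [(7,7) (10,7) (10,128/7) (7,125/7)]

1. After x ≥ 7: [(7,1) (8,1) (17,10) (15,19) (7,125/7)]
2. After x ≤ 10: [(7,1) (8,1) (10,3) (10,128/7) (7,125/7)]
3. After y ≥ 7: [(7,7) (10,7) (10,128/7) (7,125/7)]
4. After y ≤ 20: [(7,7) (10,7) (10,128/7) (7,125/7)]
5. Canonical ring: [(7,7) (10,7) (10,128/7) (7,125/7)]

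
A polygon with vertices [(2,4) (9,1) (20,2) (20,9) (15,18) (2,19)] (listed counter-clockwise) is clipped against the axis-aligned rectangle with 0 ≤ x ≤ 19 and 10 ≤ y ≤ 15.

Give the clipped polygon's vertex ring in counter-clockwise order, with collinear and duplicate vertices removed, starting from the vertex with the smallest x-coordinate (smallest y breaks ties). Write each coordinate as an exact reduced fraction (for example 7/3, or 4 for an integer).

Clipped polygon: [(2,10) (19,10) (19,54/5) (50/3,15) (2,15)]

1. After x ≥ 0: [(2,4) (9,1) (20,2) (20,9) (15,18) (2,19)]
2. After x ≤ 19: [(2,4) (9,1) (19,21/11) (19,54/5) (15,18) (2,19)]
3. After y ≥ 10: [(2,10) (19,10) (19,54/5) (15,18) (2,19)]
4. After y ≤ 15: [(2,15) (2,10) (19,10) (19,54/5) (50/3,15)]
5. Canonical ring: [(2,10) (19,10) (19,54/5) (50/3,15) (2,15)]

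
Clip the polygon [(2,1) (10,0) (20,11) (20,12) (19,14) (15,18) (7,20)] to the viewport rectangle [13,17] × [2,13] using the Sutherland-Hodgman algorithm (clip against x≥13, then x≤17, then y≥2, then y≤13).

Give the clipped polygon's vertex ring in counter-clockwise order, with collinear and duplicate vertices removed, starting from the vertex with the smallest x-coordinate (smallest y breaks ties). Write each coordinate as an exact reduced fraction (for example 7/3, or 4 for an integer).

Clipped polygon: [(13,33/10) (17,77/10) (17,13) (13,13)]

1. After x ≥ 13: [(13,33/10) (20,11) (20,12) (19,14) (15,18) (13,37/2)]
2. After x ≤ 17: [(13,33/10) (17,77/10) (17,16) (15,18) (13,37/2)]
3. After y ≥ 2: [(13,33/10) (17,77/10) (17,16) (15,18) (13,37/2)]
4. After y ≤ 13: [(13,13) (13,33/10) (17,77/10) (17,13)]
5. Canonical ring: [(13,33/10) (17,77/10) (17,13) (13,13)]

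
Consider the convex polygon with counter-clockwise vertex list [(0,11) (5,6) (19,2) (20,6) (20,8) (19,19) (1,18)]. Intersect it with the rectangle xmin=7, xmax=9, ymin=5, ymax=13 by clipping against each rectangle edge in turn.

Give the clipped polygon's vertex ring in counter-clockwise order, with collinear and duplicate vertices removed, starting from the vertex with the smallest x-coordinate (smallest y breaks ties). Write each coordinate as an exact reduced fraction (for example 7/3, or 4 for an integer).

1. After x ≥ 7: [(7,38/7) (19,2) (20,6) (20,8) (19,19) (7,55/3)]
2. After x ≤ 9: [(7,38/7) (9,34/7) (9,166/9) (7,55/3)]
3. After y ≥ 5: [(7,38/7) (17/2,5) (9,5) (9,166/9) (7,55/3)]
4. After y ≤ 13: [(7,13) (7,38/7) (17/2,5) (9,5) (9,13)]
5. Canonical ring: [(7,38/7) (17/2,5) (9,5) (9,13) (7,13)]

Clipped polygon: [(7,38/7) (17/2,5) (9,5) (9,13) (7,13)]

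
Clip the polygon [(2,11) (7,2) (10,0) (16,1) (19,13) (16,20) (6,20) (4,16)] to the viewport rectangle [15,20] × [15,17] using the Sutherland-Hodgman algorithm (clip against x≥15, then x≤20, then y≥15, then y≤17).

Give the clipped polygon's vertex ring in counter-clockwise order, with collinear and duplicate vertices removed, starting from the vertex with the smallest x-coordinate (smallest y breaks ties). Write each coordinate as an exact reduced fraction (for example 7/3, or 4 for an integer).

Clipped polygon: [(15,15) (127/7,15) (121/7,17) (15,17)]

1. After x ≥ 15: [(15,5/6) (16,1) (19,13) (16,20) (15,20)]
2. After x ≤ 20: [(15,5/6) (16,1) (19,13) (16,20) (15,20)]
3. After y ≥ 15: [(15,15) (127/7,15) (16,20) (15,20)]
4. After y ≤ 17: [(15,17) (15,15) (127/7,15) (121/7,17)]
5. Canonical ring: [(15,15) (127/7,15) (121/7,17) (15,17)]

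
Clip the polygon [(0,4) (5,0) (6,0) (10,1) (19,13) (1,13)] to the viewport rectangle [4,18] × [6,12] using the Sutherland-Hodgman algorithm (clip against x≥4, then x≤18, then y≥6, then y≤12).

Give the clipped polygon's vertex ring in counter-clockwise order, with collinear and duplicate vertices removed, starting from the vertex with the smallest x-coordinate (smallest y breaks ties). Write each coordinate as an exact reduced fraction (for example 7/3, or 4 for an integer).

Clipped polygon: [(4,6) (55/4,6) (18,35/3) (18,12) (4,12)]

1. After x ≥ 4: [(4,4/5) (5,0) (6,0) (10,1) (19,13) (4,13)]
2. After x ≤ 18: [(4,4/5) (5,0) (6,0) (10,1) (18,35/3) (18,13) (4,13)]
3. After y ≥ 6: [(4,6) (55/4,6) (18,35/3) (18,13) (4,13)]
4. After y ≤ 12: [(4,12) (4,6) (55/4,6) (18,35/3) (18,12)]
5. Canonical ring: [(4,6) (55/4,6) (18,35/3) (18,12) (4,12)]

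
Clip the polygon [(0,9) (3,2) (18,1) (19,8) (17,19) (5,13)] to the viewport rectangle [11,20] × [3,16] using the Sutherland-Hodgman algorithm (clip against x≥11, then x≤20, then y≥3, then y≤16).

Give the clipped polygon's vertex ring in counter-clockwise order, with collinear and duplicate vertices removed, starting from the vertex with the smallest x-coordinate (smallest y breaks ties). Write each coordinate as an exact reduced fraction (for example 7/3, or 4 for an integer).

Clipped polygon: [(11,3) (128/7,3) (19,8) (193/11,16) (11,16)]

1. After x ≥ 11: [(11,22/15) (18,1) (19,8) (17,19) (11,16)]
2. After x ≤ 20: [(11,22/15) (18,1) (19,8) (17,19) (11,16)]
3. After y ≥ 3: [(11,3) (128/7,3) (19,8) (17,19) (11,16)]
4. After y ≤ 16: [(11,3) (128/7,3) (19,8) (193/11,16) (11,16) (11,16)]
5. Canonical ring: [(11,3) (128/7,3) (19,8) (193/11,16) (11,16)]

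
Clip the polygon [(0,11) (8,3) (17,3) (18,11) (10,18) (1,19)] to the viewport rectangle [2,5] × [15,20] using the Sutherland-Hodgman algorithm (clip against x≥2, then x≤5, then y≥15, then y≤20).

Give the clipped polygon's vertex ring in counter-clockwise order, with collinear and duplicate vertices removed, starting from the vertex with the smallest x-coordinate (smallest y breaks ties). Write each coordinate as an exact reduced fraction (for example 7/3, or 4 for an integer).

1. After x ≥ 2: [(2,9) (8,3) (17,3) (18,11) (10,18) (2,170/9)]
2. After x ≤ 5: [(2,9) (5,6) (5,167/9) (2,170/9)]
3. After y ≥ 15: [(2,15) (5,15) (5,167/9) (2,170/9)]
4. After y ≤ 20: [(2,15) (5,15) (5,167/9) (2,170/9)]
5. Canonical ring: [(2,15) (5,15) (5,167/9) (2,170/9)]

Clipped polygon: [(2,15) (5,15) (5,167/9) (2,170/9)]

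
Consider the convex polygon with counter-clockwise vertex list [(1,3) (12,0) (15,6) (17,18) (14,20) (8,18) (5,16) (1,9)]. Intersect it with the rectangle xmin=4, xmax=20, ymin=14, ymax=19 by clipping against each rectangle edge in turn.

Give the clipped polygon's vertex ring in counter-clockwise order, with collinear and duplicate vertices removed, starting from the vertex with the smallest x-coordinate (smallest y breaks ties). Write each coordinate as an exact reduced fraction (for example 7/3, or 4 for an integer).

Clipped polygon: [(4,14) (49/3,14) (17,18) (31/2,19) (11,19) (8,18) (5,16) (4,57/4)]

1. After x ≥ 4: [(4,24/11) (12,0) (15,6) (17,18) (14,20) (8,18) (5,16) (4,57/4)]
2. After x ≤ 20: [(4,24/11) (12,0) (15,6) (17,18) (14,20) (8,18) (5,16) (4,57/4)]
3. After y ≥ 14: [(4,14) (49/3,14) (17,18) (14,20) (8,18) (5,16) (4,57/4)]
4. After y ≤ 19: [(4,14) (49/3,14) (17,18) (31/2,19) (11,19) (8,18) (5,16) (4,57/4)]
5. Canonical ring: [(4,14) (49/3,14) (17,18) (31/2,19) (11,19) (8,18) (5,16) (4,57/4)]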